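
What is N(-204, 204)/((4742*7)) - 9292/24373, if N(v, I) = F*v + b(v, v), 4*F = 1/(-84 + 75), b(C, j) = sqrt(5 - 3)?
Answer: -924901603/2427112086 + sqrt(2)/33194 ≈ -0.38103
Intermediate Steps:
b(C, j) = sqrt(2)
F = -1/36 (F = 1/(4*(-84 + 75)) = (1/4)/(-9) = (1/4)*(-1/9) = -1/36 ≈ -0.027778)
N(v, I) = sqrt(2) - v/36 (N(v, I) = -v/36 + sqrt(2) = sqrt(2) - v/36)
N(-204, 204)/((4742*7)) - 9292/24373 = (sqrt(2) - 1/36*(-204))/((4742*7)) - 9292/24373 = (sqrt(2) + 17/3)/33194 - 9292*1/24373 = (17/3 + sqrt(2))*(1/33194) - 9292/24373 = (17/99582 + sqrt(2)/33194) - 9292/24373 = -924901603/2427112086 + sqrt(2)/33194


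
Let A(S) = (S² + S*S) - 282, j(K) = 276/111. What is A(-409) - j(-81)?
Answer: 12368268/37 ≈ 3.3428e+5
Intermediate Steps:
j(K) = 92/37 (j(K) = 276*(1/111) = 92/37)
A(S) = -282 + 2*S² (A(S) = (S² + S²) - 282 = 2*S² - 282 = -282 + 2*S²)
A(-409) - j(-81) = (-282 + 2*(-409)²) - 1*92/37 = (-282 + 2*167281) - 92/37 = (-282 + 334562) - 92/37 = 334280 - 92/37 = 12368268/37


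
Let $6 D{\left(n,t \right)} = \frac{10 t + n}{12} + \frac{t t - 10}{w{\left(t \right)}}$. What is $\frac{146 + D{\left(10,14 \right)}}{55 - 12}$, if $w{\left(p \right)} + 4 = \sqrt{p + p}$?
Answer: $\frac{1901}{516} + \frac{31 \sqrt{7}}{258} \approx 4.002$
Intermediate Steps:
$w{\left(p \right)} = -4 + \sqrt{2} \sqrt{p}$ ($w{\left(p \right)} = -4 + \sqrt{p + p} = -4 + \sqrt{2 p} = -4 + \sqrt{2} \sqrt{p}$)
$D{\left(n,t \right)} = \frac{n}{72} + \frac{5 t}{36} + \frac{-10 + t^{2}}{6 \left(-4 + \sqrt{2} \sqrt{t}\right)}$ ($D{\left(n,t \right)} = \frac{\frac{10 t + n}{12} + \frac{t t - 10}{-4 + \sqrt{2} \sqrt{t}}}{6} = \frac{\left(n + 10 t\right) \frac{1}{12} + \frac{t^{2} - 10}{-4 + \sqrt{2} \sqrt{t}}}{6} = \frac{\left(\frac{n}{12} + \frac{5 t}{6}\right) + \frac{-10 + t^{2}}{-4 + \sqrt{2} \sqrt{t}}}{6} = \frac{\frac{n}{12} + \frac{5 t}{6} + \frac{-10 + t^{2}}{-4 + \sqrt{2} \sqrt{t}}}{6} = \frac{n}{72} + \frac{5 t}{36} + \frac{-10 + t^{2}}{6 \left(-4 + \sqrt{2} \sqrt{t}\right)}$)
$\frac{146 + D{\left(10,14 \right)}}{55 - 12} = \frac{146 + \frac{-120 + 12 \cdot 14^{2} + \left(-4 + \sqrt{2} \sqrt{14}\right) \left(10 + 10 \cdot 14\right)}{72 \left(-4 + \sqrt{2} \sqrt{14}\right)}}{55 - 12} = \frac{146 + \frac{-120 + 12 \cdot 196 + \left(-4 + 2 \sqrt{7}\right) \left(10 + 140\right)}{72 \left(-4 + 2 \sqrt{7}\right)}}{43} = \left(146 + \frac{-120 + 2352 + \left(-4 + 2 \sqrt{7}\right) 150}{72 \left(-4 + 2 \sqrt{7}\right)}\right) \frac{1}{43} = \left(146 + \frac{-120 + 2352 - \left(600 - 300 \sqrt{7}\right)}{72 \left(-4 + 2 \sqrt{7}\right)}\right) \frac{1}{43} = \left(146 + \frac{1632 + 300 \sqrt{7}}{72 \left(-4 + 2 \sqrt{7}\right)}\right) \frac{1}{43} = \frac{146}{43} + \frac{1632 + 300 \sqrt{7}}{3096 \left(-4 + 2 \sqrt{7}\right)}$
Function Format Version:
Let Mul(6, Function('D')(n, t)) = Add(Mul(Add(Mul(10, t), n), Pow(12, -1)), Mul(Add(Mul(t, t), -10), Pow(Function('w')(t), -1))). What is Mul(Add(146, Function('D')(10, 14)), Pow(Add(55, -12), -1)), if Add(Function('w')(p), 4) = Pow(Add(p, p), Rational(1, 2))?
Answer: Add(Rational(1901, 516), Mul(Rational(31, 258), Pow(7, Rational(1, 2)))) ≈ 4.0020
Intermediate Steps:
Function('w')(p) = Add(-4, Mul(Pow(2, Rational(1, 2)), Pow(p, Rational(1, 2)))) (Function('w')(p) = Add(-4, Pow(Add(p, p), Rational(1, 2))) = Add(-4, Pow(Mul(2, p), Rational(1, 2))) = Add(-4, Mul(Pow(2, Rational(1, 2)), Pow(p, Rational(1, 2)))))
Function('D')(n, t) = Add(Mul(Rational(1, 72), n), Mul(Rational(5, 36), t), Mul(Rational(1, 6), Pow(Add(-4, Mul(Pow(2, Rational(1, 2)), Pow(t, Rational(1, 2)))), -1), Add(-10, Pow(t, 2)))) (Function('D')(n, t) = Mul(Rational(1, 6), Add(Mul(Add(Mul(10, t), n), Pow(12, -1)), Mul(Add(Mul(t, t), -10), Pow(Add(-4, Mul(Pow(2, Rational(1, 2)), Pow(t, Rational(1, 2)))), -1)))) = Mul(Rational(1, 6), Add(Mul(Add(n, Mul(10, t)), Rational(1, 12)), Mul(Add(Pow(t, 2), -10), Pow(Add(-4, Mul(Pow(2, Rational(1, 2)), Pow(t, Rational(1, 2)))), -1)))) = Mul(Rational(1, 6), Add(Add(Mul(Rational(1, 12), n), Mul(Rational(5, 6), t)), Mul(Add(-10, Pow(t, 2)), Pow(Add(-4, Mul(Pow(2, Rational(1, 2)), Pow(t, Rational(1, 2)))), -1)))) = Mul(Rational(1, 6), Add(Add(Mul(Rational(1, 12), n), Mul(Rational(5, 6), t)), Mul(Pow(Add(-4, Mul(Pow(2, Rational(1, 2)), Pow(t, Rational(1, 2)))), -1), Add(-10, Pow(t, 2))))) = Mul(Rational(1, 6), Add(Mul(Rational(1, 12), n), Mul(Rational(5, 6), t), Mul(Pow(Add(-4, Mul(Pow(2, Rational(1, 2)), Pow(t, Rational(1, 2)))), -1), Add(-10, Pow(t, 2))))) = Add(Mul(Rational(1, 72), n), Mul(Rational(5, 36), t), Mul(Rational(1, 6), Pow(Add(-4, Mul(Pow(2, Rational(1, 2)), Pow(t, Rational(1, 2)))), -1), Add(-10, Pow(t, 2)))))
Mul(Add(146, Function('D')(10, 14)), Pow(Add(55, -12), -1)) = Mul(Add(146, Mul(Rational(1, 72), Pow(Add(-4, Mul(Pow(2, Rational(1, 2)), Pow(14, Rational(1, 2)))), -1), Add(-120, Mul(12, Pow(14, 2)), Mul(Add(-4, Mul(Pow(2, Rational(1, 2)), Pow(14, Rational(1, 2)))), Add(10, Mul(10, 14)))))), Pow(Add(55, -12), -1)) = Mul(Add(146, Mul(Rational(1, 72), Pow(Add(-4, Mul(2, Pow(7, Rational(1, 2)))), -1), Add(-120, Mul(12, 196), Mul(Add(-4, Mul(2, Pow(7, Rational(1, 2)))), Add(10, 140))))), Pow(43, -1)) = Mul(Add(146, Mul(Rational(1, 72), Pow(Add(-4, Mul(2, Pow(7, Rational(1, 2)))), -1), Add(-120, 2352, Mul(Add(-4, Mul(2, Pow(7, Rational(1, 2)))), 150)))), Rational(1, 43)) = Mul(Add(146, Mul(Rational(1, 72), Pow(Add(-4, Mul(2, Pow(7, Rational(1, 2)))), -1), Add(-120, 2352, Add(-600, Mul(300, Pow(7, Rational(1, 2))))))), Rational(1, 43)) = Mul(Add(146, Mul(Rational(1, 72), Pow(Add(-4, Mul(2, Pow(7, Rational(1, 2)))), -1), Add(1632, Mul(300, Pow(7, Rational(1, 2)))))), Rational(1, 43)) = Add(Rational(146, 43), Mul(Rational(1, 3096), Pow(Add(-4, Mul(2, Pow(7, Rational(1, 2)))), -1), Add(1632, Mul(300, Pow(7, Rational(1, 2))))))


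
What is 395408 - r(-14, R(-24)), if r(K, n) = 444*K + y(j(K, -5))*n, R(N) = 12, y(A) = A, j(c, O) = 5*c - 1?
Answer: 402476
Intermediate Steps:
j(c, O) = -1 + 5*c
r(K, n) = 444*K + n*(-1 + 5*K) (r(K, n) = 444*K + (-1 + 5*K)*n = 444*K + n*(-1 + 5*K))
395408 - r(-14, R(-24)) = 395408 - (444*(-14) + 12*(-1 + 5*(-14))) = 395408 - (-6216 + 12*(-1 - 70)) = 395408 - (-6216 + 12*(-71)) = 395408 - (-6216 - 852) = 395408 - 1*(-7068) = 395408 + 7068 = 402476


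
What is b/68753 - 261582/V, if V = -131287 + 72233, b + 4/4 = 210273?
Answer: 15200974967/2030069831 ≈ 7.4879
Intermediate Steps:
b = 210272 (b = -1 + 210273 = 210272)
V = -59054
b/68753 - 261582/V = 210272/68753 - 261582/(-59054) = 210272*(1/68753) - 261582*(-1/59054) = 210272/68753 + 130791/29527 = 15200974967/2030069831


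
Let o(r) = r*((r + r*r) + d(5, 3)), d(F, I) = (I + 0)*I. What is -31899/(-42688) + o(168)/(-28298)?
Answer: -101388739641/603992512 ≈ -167.86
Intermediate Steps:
d(F, I) = I**2 (d(F, I) = I*I = I**2)
o(r) = r*(9 + r + r**2) (o(r) = r*((r + r*r) + 3**2) = r*((r + r**2) + 9) = r*(9 + r + r**2))
-31899/(-42688) + o(168)/(-28298) = -31899/(-42688) + (168*(9 + 168 + 168**2))/(-28298) = -31899*(-1/42688) + (168*(9 + 168 + 28224))*(-1/28298) = 31899/42688 + (168*28401)*(-1/28298) = 31899/42688 + 4771368*(-1/28298) = 31899/42688 - 2385684/14149 = -101388739641/603992512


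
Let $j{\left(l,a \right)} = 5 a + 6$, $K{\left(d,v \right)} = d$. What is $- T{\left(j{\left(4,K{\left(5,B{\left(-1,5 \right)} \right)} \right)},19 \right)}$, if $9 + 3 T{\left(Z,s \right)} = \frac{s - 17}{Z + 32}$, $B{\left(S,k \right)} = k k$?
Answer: $\frac{565}{189} \approx 2.9894$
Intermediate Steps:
$B{\left(S,k \right)} = k^{2}$
$j{\left(l,a \right)} = 6 + 5 a$
$T{\left(Z,s \right)} = -3 + \frac{-17 + s}{3 \left(32 + Z\right)}$ ($T{\left(Z,s \right)} = -3 + \frac{\left(s - 17\right) \frac{1}{Z + 32}}{3} = -3 + \frac{\left(-17 + s\right) \frac{1}{32 + Z}}{3} = -3 + \frac{\frac{1}{32 + Z} \left(-17 + s\right)}{3} = -3 + \frac{-17 + s}{3 \left(32 + Z\right)}$)
$- T{\left(j{\left(4,K{\left(5,B{\left(-1,5 \right)} \right)} \right)},19 \right)} = - \frac{-305 + 19 - 9 \left(6 + 5 \cdot 5\right)}{3 \left(32 + \left(6 + 5 \cdot 5\right)\right)} = - \frac{-305 + 19 - 9 \left(6 + 25\right)}{3 \left(32 + \left(6 + 25\right)\right)} = - \frac{-305 + 19 - 279}{3 \left(32 + 31\right)} = - \frac{-305 + 19 - 279}{3 \cdot 63} = - \frac{-565}{3 \cdot 63} = \left(-1\right) \left(- \frac{565}{189}\right) = \frac{565}{189}$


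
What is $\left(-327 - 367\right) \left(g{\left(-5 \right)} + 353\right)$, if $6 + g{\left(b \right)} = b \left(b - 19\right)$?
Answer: $-324098$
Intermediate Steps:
$g{\left(b \right)} = -6 + b \left(-19 + b\right)$ ($g{\left(b \right)} = -6 + b \left(b - 19\right) = -6 + b \left(-19 + b\right)$)
$\left(-327 - 367\right) \left(g{\left(-5 \right)} + 353\right) = \left(-327 - 367\right) \left(\left(-6 + \left(-5\right)^{2} - -95\right) + 353\right) = - 694 \left(\left(-6 + 25 + 95\right) + 353\right) = - 694 \left(114 + 353\right) = \left(-694\right) 467 = -324098$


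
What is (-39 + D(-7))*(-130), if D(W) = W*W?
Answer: -1300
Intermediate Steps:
D(W) = W²
(-39 + D(-7))*(-130) = (-39 + (-7)²)*(-130) = (-39 + 49)*(-130) = 10*(-130) = -1300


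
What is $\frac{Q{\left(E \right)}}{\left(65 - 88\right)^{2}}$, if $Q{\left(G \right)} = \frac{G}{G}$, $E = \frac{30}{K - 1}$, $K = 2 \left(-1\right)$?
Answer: $\frac{1}{529} \approx 0.0018904$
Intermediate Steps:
$K = -2$
$E = -10$ ($E = \frac{30}{-2 - 1} = \frac{30}{-3} = 30 \left(- \frac{1}{3}\right) = -10$)
$Q{\left(G \right)} = 1$
$\frac{Q{\left(E \right)}}{\left(65 - 88\right)^{2}} = 1 \frac{1}{\left(65 - 88\right)^{2}} = 1 \frac{1}{\left(-23\right)^{2}} = 1 \cdot \frac{1}{529} = \frac{1}{529}$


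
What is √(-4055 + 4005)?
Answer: 5*I*√2 ≈ 7.0711*I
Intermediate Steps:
√(-4055 + 4005) = √(-50) = 5*I*√2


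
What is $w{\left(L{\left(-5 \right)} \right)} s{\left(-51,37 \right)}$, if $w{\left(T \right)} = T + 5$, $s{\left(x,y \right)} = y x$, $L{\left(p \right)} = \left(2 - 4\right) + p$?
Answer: $3774$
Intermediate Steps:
$L{\left(p \right)} = -2 + p$
$s{\left(x,y \right)} = x y$
$w{\left(T \right)} = 5 + T$
$w{\left(L{\left(-5 \right)} \right)} s{\left(-51,37 \right)} = \left(5 - 7\right) \left(\left(-51\right) 37\right) = \left(5 - 7\right) \left(-1887\right) = \left(-2\right) \left(-1887\right) = 3774$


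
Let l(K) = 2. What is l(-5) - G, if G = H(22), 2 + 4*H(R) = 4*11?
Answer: -17/2 ≈ -8.5000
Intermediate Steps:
H(R) = 21/2 (H(R) = -½ + (4*11)/4 = -½ + (¼)*44 = -½ + 11 = 21/2)
G = 21/2 ≈ 10.500
l(-5) - G = 2 - 1*21/2 = 2 - 21/2 = -17/2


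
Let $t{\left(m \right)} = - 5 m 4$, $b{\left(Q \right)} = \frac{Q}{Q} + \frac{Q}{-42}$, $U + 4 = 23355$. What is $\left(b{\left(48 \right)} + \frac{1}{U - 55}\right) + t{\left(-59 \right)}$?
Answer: $\frac{27485953}{23296} \approx 1179.9$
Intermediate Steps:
$U = 23351$ ($U = -4 + 23355 = 23351$)
$b{\left(Q \right)} = 1 - \frac{Q}{42}$ ($b{\left(Q \right)} = 1 + Q \left(- \frac{1}{42}\right) = 1 - \frac{Q}{42}$)
$t{\left(m \right)} = - 20 m$
$\left(b{\left(48 \right)} + \frac{1}{U - 55}\right) + t{\left(-59 \right)} = \left(\left(1 - \frac{8}{7}\right) + \frac{1}{23351 - 55}\right) - -1180 = \left(\left(1 - \frac{8}{7}\right) + \frac{1}{23296}\right) + 1180 = \left(- \frac{1}{7} + \frac{1}{23296}\right) + 1180 = - \frac{3327}{23296} + 1180 = \frac{27485953}{23296}$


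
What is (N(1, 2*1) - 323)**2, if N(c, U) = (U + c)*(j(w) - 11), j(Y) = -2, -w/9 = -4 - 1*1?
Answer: 131044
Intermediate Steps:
w = 45 (w = -9*(-4 - 1*1) = -9*(-4 - 1) = -9*(-5) = 45)
N(c, U) = -13*U - 13*c (N(c, U) = (U + c)*(-2 - 11) = (U + c)*(-13) = -13*U - 13*c)
(N(1, 2*1) - 323)**2 = ((-26 - 13*1) - 323)**2 = ((-13*2 - 13) - 323)**2 = ((-26 - 13) - 323)**2 = (-39 - 323)**2 = (-362)**2 = 131044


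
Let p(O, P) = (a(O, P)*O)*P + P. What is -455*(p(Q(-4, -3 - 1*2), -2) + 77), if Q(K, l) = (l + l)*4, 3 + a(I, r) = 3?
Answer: -34125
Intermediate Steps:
a(I, r) = 0 (a(I, r) = -3 + 3 = 0)
Q(K, l) = 8*l (Q(K, l) = (2*l)*4 = 8*l)
p(O, P) = P (p(O, P) = (0*O)*P + P = 0*P + P = 0 + P = P)
-455*(p(Q(-4, -3 - 1*2), -2) + 77) = -455*(-2 + 77) = -455*75 = -34125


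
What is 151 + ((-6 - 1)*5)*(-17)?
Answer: 746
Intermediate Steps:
151 + ((-6 - 1)*5)*(-17) = 151 - 7*5*(-17) = 151 - 35*(-17) = 151 + 595 = 746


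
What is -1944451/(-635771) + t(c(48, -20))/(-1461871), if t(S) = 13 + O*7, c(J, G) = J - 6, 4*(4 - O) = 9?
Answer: 11370081898413/3717660750164 ≈ 3.0584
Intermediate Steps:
O = 7/4 (O = 4 - ¼*9 = 4 - 9/4 = 7/4 ≈ 1.7500)
c(J, G) = -6 + J
t(S) = 101/4 (t(S) = 13 + (7/4)*7 = 13 + 49/4 = 101/4)
-1944451/(-635771) + t(c(48, -20))/(-1461871) = -1944451/(-635771) + (101/4)/(-1461871) = -1944451*(-1/635771) + (101/4)*(-1/1461871) = 1944451/635771 - 101/5847484 = 11370081898413/3717660750164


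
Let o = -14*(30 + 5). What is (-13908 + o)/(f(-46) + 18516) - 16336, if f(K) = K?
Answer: -150870159/9235 ≈ -16337.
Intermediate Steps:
o = -490 (o = -14*35 = -490)
(-13908 + o)/(f(-46) + 18516) - 16336 = (-13908 - 490)/(-46 + 18516) - 16336 = -14398/18470 - 16336 = -14398*1/18470 - 16336 = -7199/9235 - 16336 = -150870159/9235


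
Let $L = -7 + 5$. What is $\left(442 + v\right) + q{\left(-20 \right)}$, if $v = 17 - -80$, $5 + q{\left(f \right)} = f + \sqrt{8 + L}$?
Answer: $514 + \sqrt{6} \approx 516.45$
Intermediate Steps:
$L = -2$
$q{\left(f \right)} = -5 + f + \sqrt{6}$ ($q{\left(f \right)} = -5 + \left(f + \sqrt{8 - 2}\right) = -5 + \left(f + \sqrt{6}\right) = -5 + f + \sqrt{6}$)
$v = 97$ ($v = 17 + 80 = 97$)
$\left(442 + v\right) + q{\left(-20 \right)} = \left(442 + 97\right) - \left(25 - \sqrt{6}\right) = 539 - \left(25 - \sqrt{6}\right) = 514 + \sqrt{6}$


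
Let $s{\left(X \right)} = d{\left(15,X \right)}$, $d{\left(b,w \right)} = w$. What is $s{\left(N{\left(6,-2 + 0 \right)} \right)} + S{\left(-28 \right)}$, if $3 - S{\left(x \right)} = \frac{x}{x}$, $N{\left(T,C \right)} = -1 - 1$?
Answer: $0$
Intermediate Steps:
$N{\left(T,C \right)} = -2$
$s{\left(X \right)} = X$
$S{\left(x \right)} = 2$ ($S{\left(x \right)} = 3 - \frac{x}{x} = 3 - 1 = 2$)
$s{\left(N{\left(6,-2 + 0 \right)} \right)} + S{\left(-28 \right)} = -2 + 2 = 0$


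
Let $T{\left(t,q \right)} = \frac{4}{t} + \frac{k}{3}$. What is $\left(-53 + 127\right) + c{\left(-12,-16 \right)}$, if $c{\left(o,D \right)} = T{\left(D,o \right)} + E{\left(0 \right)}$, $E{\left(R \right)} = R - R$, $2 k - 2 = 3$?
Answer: $\frac{895}{12} \approx 74.583$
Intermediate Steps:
$k = \frac{5}{2}$ ($k = 1 + \frac{1}{2} \cdot 3 = 1 + \frac{3}{2} = \frac{5}{2} \approx 2.5$)
$E{\left(R \right)} = 0$
$T{\left(t,q \right)} = \frac{5}{6} + \frac{4}{t}$ ($T{\left(t,q \right)} = \frac{4}{t} + \frac{5}{2 \cdot 3} = \frac{4}{t} + \frac{5}{2} \cdot \frac{1}{3} = \frac{4}{t} + \frac{5}{6} = \frac{5}{6} + \frac{4}{t}$)
$c{\left(o,D \right)} = \frac{5}{6} + \frac{4}{D}$ ($c{\left(o,D \right)} = \left(\frac{5}{6} + \frac{4}{D}\right) + 0 = \frac{5}{6} + \frac{4}{D}$)
$\left(-53 + 127\right) + c{\left(-12,-16 \right)} = \left(-53 + 127\right) + \left(\frac{5}{6} + \frac{4}{-16}\right) = 74 + \left(\frac{5}{6} + 4 \left(- \frac{1}{16}\right)\right) = 74 + \left(\frac{5}{6} - \frac{1}{4}\right) = 74 + \frac{7}{12} = \frac{895}{12}$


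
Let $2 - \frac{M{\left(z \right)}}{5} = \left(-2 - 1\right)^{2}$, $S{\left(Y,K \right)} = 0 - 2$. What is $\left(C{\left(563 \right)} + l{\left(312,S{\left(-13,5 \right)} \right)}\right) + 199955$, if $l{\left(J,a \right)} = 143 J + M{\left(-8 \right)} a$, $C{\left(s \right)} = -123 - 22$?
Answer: $244496$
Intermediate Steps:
$S{\left(Y,K \right)} = -2$ ($S{\left(Y,K \right)} = 0 - 2 = -2$)
$M{\left(z \right)} = -35$ ($M{\left(z \right)} = 10 - 5 \left(-2 - 1\right)^{2} = 10 - 5 \left(-3\right)^{2} = 10 - 45 = -35$)
$C{\left(s \right)} = -145$ ($C{\left(s \right)} = -123 - 22 = -145$)
$l{\left(J,a \right)} = - 35 a + 143 J$ ($l{\left(J,a \right)} = 143 J - 35 a = - 35 a + 143 J$)
$\left(C{\left(563 \right)} + l{\left(312,S{\left(-13,5 \right)} \right)}\right) + 199955 = \left(-145 + \left(\left(-35\right) \left(-2\right) + 143 \cdot 312\right)\right) + 199955 = \left(-145 + \left(70 + 44616\right)\right) + 199955 = \left(-145 + 44686\right) + 199955 = 44541 + 199955 = 244496$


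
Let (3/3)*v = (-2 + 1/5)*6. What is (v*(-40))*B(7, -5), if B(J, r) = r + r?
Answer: -4320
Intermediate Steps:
B(J, r) = 2*r
v = -54/5 (v = (-2 + 1/5)*6 = (-2 + ⅕)*6 = -9/5*6 = -54/5 ≈ -10.800)
(v*(-40))*B(7, -5) = (-54/5*(-40))*(2*(-5)) = 432*(-10) = -4320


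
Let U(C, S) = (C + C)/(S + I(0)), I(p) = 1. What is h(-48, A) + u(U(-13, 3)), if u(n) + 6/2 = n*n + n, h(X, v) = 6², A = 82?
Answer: 275/4 ≈ 68.750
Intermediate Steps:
h(X, v) = 36
U(C, S) = 2*C/(1 + S) (U(C, S) = (C + C)/(S + 1) = (2*C)/(1 + S) = 2*C/(1 + S))
u(n) = -3 + n + n² (u(n) = -3 + (n*n + n) = -3 + (n² + n) = -3 + (n + n²) = -3 + n + n²)
h(-48, A) + u(U(-13, 3)) = 36 + (-3 + 2*(-13)/(1 + 3) + (2*(-13)/(1 + 3))²) = 36 + (-3 + 2*(-13)/4 + (2*(-13)/4)²) = 36 + (-3 + 2*(-13)*(¼) + (2*(-13)*(¼))²) = 36 + (-3 - 13/2 + (-13/2)²) = 36 + (-3 - 13/2 + 169/4) = 36 + 131/4 = 275/4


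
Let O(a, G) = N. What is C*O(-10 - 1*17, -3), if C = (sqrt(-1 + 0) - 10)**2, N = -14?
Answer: -1386 + 280*I ≈ -1386.0 + 280.0*I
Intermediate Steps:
O(a, G) = -14
C = (-10 + I)**2 (C = (sqrt(-1) - 10)**2 = (I - 10)**2 = (-10 + I)**2 ≈ 99.0 - 20.0*I)
C*O(-10 - 1*17, -3) = (10 - I)**2*(-14) = -14*(10 - I)**2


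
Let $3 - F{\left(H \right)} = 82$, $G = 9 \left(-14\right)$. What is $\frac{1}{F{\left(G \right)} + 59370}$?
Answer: $\frac{1}{59291} \approx 1.6866 \cdot 10^{-5}$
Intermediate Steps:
$G = -126$
$F{\left(H \right)} = -79$ ($F{\left(H \right)} = 3 - 82 = -79$)
$\frac{1}{F{\left(G \right)} + 59370} = \frac{1}{-79 + 59370} = \frac{1}{59291}$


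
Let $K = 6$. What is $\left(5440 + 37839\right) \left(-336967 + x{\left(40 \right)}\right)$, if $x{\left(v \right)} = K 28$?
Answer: $-14576323921$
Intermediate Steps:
$x{\left(v \right)} = 168$ ($x{\left(v \right)} = 6 \cdot 28 = 168$)
$\left(5440 + 37839\right) \left(-336967 + x{\left(40 \right)}\right) = \left(5440 + 37839\right) \left(-336967 + 168\right) = 43279 \left(-336799\right) = -14576323921$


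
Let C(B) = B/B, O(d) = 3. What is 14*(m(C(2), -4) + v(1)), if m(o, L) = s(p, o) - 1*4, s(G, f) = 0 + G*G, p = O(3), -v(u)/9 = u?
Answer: -56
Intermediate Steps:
v(u) = -9*u
p = 3
C(B) = 1
s(G, f) = G² (s(G, f) = 0 + G² = G²)
m(o, L) = 5 (m(o, L) = 3² - 1*4 = 9 - 4 = 5)
14*(m(C(2), -4) + v(1)) = 14*(5 - 9*1) = 14*(5 - 9) = 14*(-4) = -56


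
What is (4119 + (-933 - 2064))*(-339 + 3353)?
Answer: 3381708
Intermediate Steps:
(4119 + (-933 - 2064))*(-339 + 3353) = (4119 - 2997)*3014 = 1122*3014 = 3381708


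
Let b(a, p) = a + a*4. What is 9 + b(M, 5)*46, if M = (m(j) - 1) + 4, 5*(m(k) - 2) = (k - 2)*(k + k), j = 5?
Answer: 2539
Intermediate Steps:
m(k) = 2 + 2*k*(-2 + k)/5 (m(k) = 2 + ((k - 2)*(k + k))/5 = 2 + ((-2 + k)*(2*k))/5 = 2 + (2*k*(-2 + k))/5 = 2 + 2*k*(-2 + k)/5)
M = 11 (M = ((2 - ⅘*5 + (⅖)*5²) - 1) + 4 = ((2 - 4 + (⅖)*25) - 1) + 4 = ((2 - 4 + 10) - 1) + 4 = (8 - 1) + 4 = 7 + 4 = 11)
b(a, p) = 5*a (b(a, p) = a + 4*a = 5*a)
9 + b(M, 5)*46 = 9 + (5*11)*46 = 9 + 55*46 = 9 + 2530 = 2539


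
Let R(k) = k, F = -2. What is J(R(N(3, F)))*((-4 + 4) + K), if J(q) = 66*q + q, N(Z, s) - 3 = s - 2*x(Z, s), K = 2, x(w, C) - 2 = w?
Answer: -1206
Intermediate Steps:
x(w, C) = 2 + w
N(Z, s) = -1 + s - 2*Z (N(Z, s) = 3 + (s - 2*(2 + Z)) = 3 + (s + (-4 - 2*Z)) = 3 + (-4 + s - 2*Z) = -1 + s - 2*Z)
J(q) = 67*q
J(R(N(3, F)))*((-4 + 4) + K) = (67*(-1 - 2 - 2*3))*((-4 + 4) + 2) = (67*(-1 - 2 - 6))*(0 + 2) = (67*(-9))*2 = -603*2 = -1206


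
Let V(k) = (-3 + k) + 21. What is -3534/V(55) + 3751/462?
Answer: -123535/3066 ≈ -40.292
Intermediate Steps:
V(k) = 18 + k
-3534/V(55) + 3751/462 = -3534/(18 + 55) + 3751/462 = -3534/73 + 3751*(1/462) = -3534*1/73 + 341/42 = -3534/73 + 341/42 = -123535/3066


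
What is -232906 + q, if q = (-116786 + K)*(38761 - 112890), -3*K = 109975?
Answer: 34123326239/3 ≈ 1.1374e+10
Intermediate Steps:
K = -109975/3 (K = -⅓*109975 = -109975/3 ≈ -36658.)
q = 34124024957/3 (q = (-116786 - 109975/3)*(38761 - 112890) = -460333/3*(-74129) = 34124024957/3 ≈ 1.1375e+10)
-232906 + q = -232906 + 34124024957/3 = 34123326239/3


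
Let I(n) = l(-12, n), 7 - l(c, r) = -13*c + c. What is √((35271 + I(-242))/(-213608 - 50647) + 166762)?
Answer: 2*√2911274686760970/264255 ≈ 408.36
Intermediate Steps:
l(c, r) = 7 + 12*c (l(c, r) = 7 - (-13*c + c) = 7 - (-12)*c = 7 + 12*c)
I(n) = -137 (I(n) = 7 + 12*(-12) = 7 - 144 = -137)
√((35271 + I(-242))/(-213608 - 50647) + 166762) = √((35271 - 137)/(-213608 - 50647) + 166762) = √(35134/(-264255) + 166762) = √(35134*(-1/264255) + 166762) = √(-35134/264255 + 166762) = √(44067657176/264255) = 2*√2911274686760970/264255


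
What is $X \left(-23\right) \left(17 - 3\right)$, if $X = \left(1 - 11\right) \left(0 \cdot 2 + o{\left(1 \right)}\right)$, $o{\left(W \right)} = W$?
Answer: $3220$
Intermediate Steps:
$X = -10$ ($X = \left(1 - 11\right) \left(0 \cdot 2 + 1\right) = - 10 \left(0 + 1\right) = \left(-10\right) 1 = -10$)
$X \left(-23\right) \left(17 - 3\right) = \left(-10\right) \left(-23\right) \left(17 - 3\right) = 230 \cdot 14 = 3220$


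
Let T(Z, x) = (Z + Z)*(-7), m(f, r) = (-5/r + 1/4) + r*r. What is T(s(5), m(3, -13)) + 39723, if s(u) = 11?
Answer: 39569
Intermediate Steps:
m(f, r) = 1/4 + r**2 - 5/r (m(f, r) = (-5/r + 1*(1/4)) + r**2 = (-5/r + 1/4) + r**2 = (1/4 - 5/r) + r**2 = 1/4 + r**2 - 5/r)
T(Z, x) = -14*Z (T(Z, x) = (2*Z)*(-7) = -14*Z)
T(s(5), m(3, -13)) + 39723 = -14*11 + 39723 = -154 + 39723 = 39569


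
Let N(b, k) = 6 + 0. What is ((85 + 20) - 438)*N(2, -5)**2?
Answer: -11988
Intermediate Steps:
N(b, k) = 6
((85 + 20) - 438)*N(2, -5)**2 = ((85 + 20) - 438)*6**2 = (105 - 438)*36 = -333*36 = -11988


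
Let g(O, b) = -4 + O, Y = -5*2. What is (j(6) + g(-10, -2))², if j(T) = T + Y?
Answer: 324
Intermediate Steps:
Y = -10
j(T) = -10 + T (j(T) = T - 10 = -10 + T)
(j(6) + g(-10, -2))² = ((-10 + 6) + (-4 - 10))² = (-4 - 14)² = (-18)² = 324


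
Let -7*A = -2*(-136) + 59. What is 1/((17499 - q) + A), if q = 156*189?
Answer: -7/84226 ≈ -8.3110e-5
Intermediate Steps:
q = 29484
A = -331/7 (A = -(-2*(-136) + 59)/7 = -(272 + 59)/7 = -1/7*331 = -331/7 ≈ -47.286)
1/((17499 - q) + A) = 1/((17499 - 1*29484) - 331/7) = 1/((17499 - 29484) - 331/7) = 1/(-11985 - 331/7) = 1/(-84226/7) = -7/84226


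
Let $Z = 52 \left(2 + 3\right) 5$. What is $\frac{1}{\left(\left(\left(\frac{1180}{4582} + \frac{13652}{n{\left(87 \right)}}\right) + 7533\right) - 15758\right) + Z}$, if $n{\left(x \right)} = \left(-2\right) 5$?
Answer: $- \frac{11455}{94961291} \approx -0.00012063$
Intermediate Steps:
$n{\left(x \right)} = -10$
$Z = 1300$ ($Z = 52 \cdot 5 \cdot 5 = 52 \cdot 25 = 1300$)
$\frac{1}{\left(\left(\left(\frac{1180}{4582} + \frac{13652}{n{\left(87 \right)}}\right) + 7533\right) - 15758\right) + Z} = \frac{1}{\left(\left(\left(\frac{1180}{4582} + \frac{13652}{-10}\right) + 7533\right) - 15758\right) + 1300} = \frac{1}{\left(\left(\left(1180 \cdot \frac{1}{4582} + 13652 \left(- \frac{1}{10}\right)\right) + 7533\right) - 15758\right) + 1300} = \frac{1}{\left(\left(\left(\frac{590}{2291} - \frac{6826}{5}\right) + 7533\right) - 15758\right) + 1300} = \frac{1}{\left(\left(- \frac{15635416}{11455} + 7533\right) - 15758\right) + 1300} = \frac{1}{\left(\frac{70655099}{11455} - 15758\right) + 1300} = \frac{1}{- \frac{109852791}{11455} + 1300} = \frac{1}{- \frac{94961291}{11455}} = - \frac{11455}{94961291}$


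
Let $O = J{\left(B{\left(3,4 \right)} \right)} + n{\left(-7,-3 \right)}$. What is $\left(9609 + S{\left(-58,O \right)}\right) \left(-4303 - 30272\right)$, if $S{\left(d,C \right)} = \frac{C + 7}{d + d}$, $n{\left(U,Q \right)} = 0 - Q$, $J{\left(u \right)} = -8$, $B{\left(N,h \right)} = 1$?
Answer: $- \frac{19269373575}{58} \approx -3.3223 \cdot 10^{8}$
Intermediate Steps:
$n{\left(U,Q \right)} = - Q$
$O = -5$ ($O = -8 - -3 = -8 + 3 = -5$)
$S{\left(d,C \right)} = \frac{7 + C}{2 d}$
$\left(9609 + S{\left(-58,O \right)}\right) \left(-4303 - 30272\right) = \left(9609 + \frac{7 - 5}{2 \left(-58\right)}\right) \left(-4303 - 30272\right) = \left(9609 + \frac{1}{2} \left(- \frac{1}{58}\right) 2\right) \left(-34575\right) = \left(9609 - \frac{1}{58}\right) \left(-34575\right) = \frac{557321}{58} \left(-34575\right) = - \frac{19269373575}{58}$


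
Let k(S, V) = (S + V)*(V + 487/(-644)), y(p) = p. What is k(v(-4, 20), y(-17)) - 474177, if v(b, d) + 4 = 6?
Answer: -305198463/644 ≈ -4.7391e+5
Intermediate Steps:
v(b, d) = 2 (v(b, d) = -4 + 6 = 2)
k(S, V) = (-487/644 + V)*(S + V) (k(S, V) = (S + V)*(V + 487*(-1/644)) = (S + V)*(V - 487/644) = (S + V)*(-487/644 + V) = (-487/644 + V)*(S + V))
k(v(-4, 20), y(-17)) - 474177 = ((-17)² - 487/644*2 - 487/644*(-17) + 2*(-17)) - 474177 = (289 - 487/322 + 8279/644 - 34) - 474177 = 171525/644 - 474177 = -305198463/644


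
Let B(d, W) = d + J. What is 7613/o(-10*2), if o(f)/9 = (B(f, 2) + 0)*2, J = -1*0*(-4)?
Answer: -7613/360 ≈ -21.147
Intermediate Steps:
J = 0 (J = 0*(-4) = 0)
B(d, W) = d (B(d, W) = d + 0 = d)
o(f) = 18*f (o(f) = 9*((f + 0)*2) = 9*(f*2) = 9*(2*f) = 18*f)
7613/o(-10*2) = 7613/((18*(-10*2))) = 7613/((18*(-20))) = 7613/(-360) = 7613*(-1/360) = -7613/360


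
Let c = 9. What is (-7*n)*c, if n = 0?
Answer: 0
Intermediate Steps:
(-7*n)*c = -7*0*9 = 0*9 = 0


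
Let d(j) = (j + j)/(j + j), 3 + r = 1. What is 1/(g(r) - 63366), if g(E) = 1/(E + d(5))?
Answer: -1/63367 ≈ -1.5781e-5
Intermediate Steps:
r = -2 (r = -3 + 1 = -2)
d(j) = 1 (d(j) = (2*j)/((2*j)) = (2*j)*(1/(2*j)) = 1)
g(E) = 1/(1 + E) (g(E) = 1/(E + 1) = 1/(1 + E))
1/(g(r) - 63366) = 1/(1/(1 - 2) - 63366) = 1/(1/(-1) - 63366) = 1/(-1 - 63366) = 1/(-63367) = -1/63367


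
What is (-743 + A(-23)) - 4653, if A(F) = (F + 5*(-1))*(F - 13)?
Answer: -4388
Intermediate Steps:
A(F) = (-13 + F)*(-5 + F) (A(F) = (F - 5)*(-13 + F) = (-5 + F)*(-13 + F) = (-13 + F)*(-5 + F))
(-743 + A(-23)) - 4653 = (-743 + (65 + (-23)**2 - 18*(-23))) - 4653 = (-743 + (65 + 529 + 414)) - 4653 = (-743 + 1008) - 4653 = 265 - 4653 = -4388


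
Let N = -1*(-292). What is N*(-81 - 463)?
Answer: -158848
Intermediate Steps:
N = 292
N*(-81 - 463) = 292*(-81 - 463) = 292*(-544) = -158848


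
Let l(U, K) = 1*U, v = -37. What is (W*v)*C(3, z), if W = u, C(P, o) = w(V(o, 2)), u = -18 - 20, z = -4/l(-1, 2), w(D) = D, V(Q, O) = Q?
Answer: 5624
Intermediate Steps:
l(U, K) = U
z = 4 (z = -4/(-1) = -4*(-1) = 4)
u = -38
C(P, o) = o
W = -38
(W*v)*C(3, z) = -38*(-37)*4 = 1406*4 = 5624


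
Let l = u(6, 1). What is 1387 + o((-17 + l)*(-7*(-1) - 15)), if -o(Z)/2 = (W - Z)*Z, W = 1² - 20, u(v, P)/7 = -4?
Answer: 274267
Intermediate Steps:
u(v, P) = -28 (u(v, P) = 7*(-4) = -28)
l = -28
W = -19 (W = 1 - 20 = -19)
o(Z) = -2*Z*(-19 - Z) (o(Z) = -2*(-19 - Z)*Z = -2*Z*(-19 - Z))
1387 + o((-17 + l)*(-7*(-1) - 15)) = 1387 + 2*((-17 - 28)*(-7*(-1) - 15))*(19 + (-17 - 28)*(-7*(-1) - 15)) = 1387 + 2*(-45*(7 - 15))*(19 - 45*(7 - 15)) = 1387 + 2*(-45*(-8))*(19 - 45*(-8)) = 1387 + 2*360*(19 + 360) = 1387 + 2*360*379 = 1387 + 272880 = 274267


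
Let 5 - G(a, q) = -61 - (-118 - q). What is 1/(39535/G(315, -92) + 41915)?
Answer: 8/343227 ≈ 2.3308e-5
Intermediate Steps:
G(a, q) = -52 - q (G(a, q) = 5 - (-61 - (-118 - q)) = 5 - (-61 + (118 + q)) = 5 - (57 + q) = 5 + (-57 - q) = -52 - q)
1/(39535/G(315, -92) + 41915) = 1/(39535/(-52 - 1*(-92)) + 41915) = 1/(39535/(-52 + 92) + 41915) = 1/(39535/40 + 41915) = 1/(39535*(1/40) + 41915) = 1/(7907/8 + 41915) = 1/(343227/8) = 8/343227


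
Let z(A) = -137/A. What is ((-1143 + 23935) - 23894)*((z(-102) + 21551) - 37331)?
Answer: 886792073/51 ≈ 1.7388e+7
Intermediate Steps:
((-1143 + 23935) - 23894)*((z(-102) + 21551) - 37331) = ((-1143 + 23935) - 23894)*((-137/(-102) + 21551) - 37331) = (22792 - 23894)*((-137*(-1/102) + 21551) - 37331) = -1102*((137/102 + 21551) - 37331) = -1102*(2198339/102 - 37331) = -1102*(-1609423/102) = 886792073/51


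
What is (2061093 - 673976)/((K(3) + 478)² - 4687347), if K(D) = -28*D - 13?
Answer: -1387117/4542186 ≈ -0.30539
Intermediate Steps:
K(D) = -13 - 28*D
(2061093 - 673976)/((K(3) + 478)² - 4687347) = (2061093 - 673976)/(((-13 - 28*3) + 478)² - 4687347) = 1387117/(((-13 - 84) + 478)² - 4687347) = 1387117/((-97 + 478)² - 4687347) = 1387117/(381² - 4687347) = 1387117/(145161 - 4687347) = 1387117/(-4542186) = 1387117*(-1/4542186) = -1387117/4542186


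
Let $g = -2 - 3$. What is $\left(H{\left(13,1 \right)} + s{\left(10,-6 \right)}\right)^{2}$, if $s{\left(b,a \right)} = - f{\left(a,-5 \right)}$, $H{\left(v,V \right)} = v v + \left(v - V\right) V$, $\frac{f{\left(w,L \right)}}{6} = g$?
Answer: $44521$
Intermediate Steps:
$g = -5$
$f{\left(w,L \right)} = -30$ ($f{\left(w,L \right)} = 6 \left(-5\right) = -30$)
$H{\left(v,V \right)} = v^{2} + V \left(v - V\right)$
$s{\left(b,a \right)} = 30$ ($s{\left(b,a \right)} = \left(-1\right) \left(-30\right) = 30$)
$\left(H{\left(13,1 \right)} + s{\left(10,-6 \right)}\right)^{2} = \left(\left(13^{2} - 1^{2} + 1 \cdot 13\right) + 30\right)^{2} = \left(\left(169 - 1 + 13\right) + 30\right)^{2} = \left(181 + 30\right)^{2} = 211^{2} = 44521$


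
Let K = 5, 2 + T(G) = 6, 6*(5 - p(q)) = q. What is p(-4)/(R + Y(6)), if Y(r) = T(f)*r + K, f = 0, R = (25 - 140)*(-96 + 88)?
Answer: 17/2847 ≈ 0.0059712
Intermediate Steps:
R = 920 (R = -115*(-8) = 920)
p(q) = 5 - q/6
T(G) = 4 (T(G) = -2 + 6 = 4)
Y(r) = 5 + 4*r (Y(r) = 4*r + 5 = 5 + 4*r)
p(-4)/(R + Y(6)) = (5 - ⅙*(-4))/(920 + (5 + 4*6)) = (5 + ⅔)/(920 + (5 + 24)) = (17/3)/(920 + 29) = (17/3)/949 = (1/949)*(17/3) = 17/2847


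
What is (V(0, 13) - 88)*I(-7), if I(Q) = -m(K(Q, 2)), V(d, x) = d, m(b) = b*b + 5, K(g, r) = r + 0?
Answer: 792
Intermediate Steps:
K(g, r) = r
m(b) = 5 + b² (m(b) = b² + 5 = 5 + b²)
I(Q) = -9 (I(Q) = -(5 + 2²) = -(5 + 4) = -1*9 = -9)
(V(0, 13) - 88)*I(-7) = (0 - 88)*(-9) = -88*(-9) = 792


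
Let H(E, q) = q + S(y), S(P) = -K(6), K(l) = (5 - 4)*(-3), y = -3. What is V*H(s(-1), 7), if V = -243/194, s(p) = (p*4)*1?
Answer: -1215/97 ≈ -12.526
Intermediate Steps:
K(l) = -3 (K(l) = 1*(-3) = -3)
s(p) = 4*p (s(p) = (4*p)*1 = 4*p)
S(P) = 3 (S(P) = -1*(-3) = 3)
V = -243/194 (V = -243*1/194 = -243/194 ≈ -1.2526)
H(E, q) = 3 + q (H(E, q) = q + 3 = 3 + q)
V*H(s(-1), 7) = -243*(3 + 7)/194 = -243/194*10 = -1215/97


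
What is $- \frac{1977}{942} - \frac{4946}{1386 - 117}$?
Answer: $- \frac{2389315}{398466} \approx -5.9963$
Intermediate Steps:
$- \frac{1977}{942} - \frac{4946}{1386 - 117} = \left(-1977\right) \frac{1}{942} - \frac{4946}{1386 - 117} = - \frac{659}{314} - \frac{4946}{1269} = - \frac{2389315}{398466}$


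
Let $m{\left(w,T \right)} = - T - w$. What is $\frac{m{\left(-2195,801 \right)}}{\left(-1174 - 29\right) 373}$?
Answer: $- \frac{1394}{448719} \approx -0.0031066$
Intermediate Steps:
$\frac{m{\left(-2195,801 \right)}}{\left(-1174 - 29\right) 373} = \frac{\left(-1\right) 801 - -2195}{\left(-1174 - 29\right) 373} = \frac{-801 + 2195}{\left(-1203\right) 373} = \frac{1394}{-448719} = 1394 \left(- \frac{1}{448719}\right) = - \frac{1394}{448719}$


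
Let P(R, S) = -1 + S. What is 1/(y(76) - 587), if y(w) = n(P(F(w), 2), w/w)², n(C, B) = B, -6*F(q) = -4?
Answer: -1/586 ≈ -0.0017065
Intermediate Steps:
F(q) = ⅔ (F(q) = -⅙*(-4) = ⅔)
y(w) = 1 (y(w) = (w/w)² = 1² = 1)
1/(y(76) - 587) = 1/(1 - 587) = 1/(-586) = -1/586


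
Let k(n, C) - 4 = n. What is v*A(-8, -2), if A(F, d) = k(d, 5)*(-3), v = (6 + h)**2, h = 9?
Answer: -1350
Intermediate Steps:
k(n, C) = 4 + n
v = 225 (v = (6 + 9)**2 = 15**2 = 225)
A(F, d) = -12 - 3*d (A(F, d) = (4 + d)*(-3) = -12 - 3*d)
v*A(-8, -2) = 225*(-12 - 3*(-2)) = 225*(-12 + 6) = 225*(-6) = -1350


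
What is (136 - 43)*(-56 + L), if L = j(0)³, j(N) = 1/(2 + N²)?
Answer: -41571/8 ≈ -5196.4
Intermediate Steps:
L = ⅛ (L = (1/(2 + 0²))³ = (1/(2 + 0))³ = (1/2)³ = (½)³ = ⅛ ≈ 0.12500)
(136 - 43)*(-56 + L) = (136 - 43)*(-56 + ⅛) = 93*(-447/8) = -41571/8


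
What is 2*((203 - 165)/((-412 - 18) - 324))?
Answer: -38/377 ≈ -0.10080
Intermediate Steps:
2*((203 - 165)/((-412 - 18) - 324)) = 2*(38/(-430 - 324)) = 2*(38/(-754)) = 2*(38*(-1/754)) = 2*(-19/377) = -38/377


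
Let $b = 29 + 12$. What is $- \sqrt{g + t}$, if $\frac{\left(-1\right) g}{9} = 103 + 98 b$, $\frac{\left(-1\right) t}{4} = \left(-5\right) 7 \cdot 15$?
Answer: $- i \sqrt{34989} \approx - 187.05 i$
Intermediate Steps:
$b = 41$
$t = 2100$ ($t = - 4 \left(-5\right) 7 \cdot 15 = - 4 \left(\left(-35\right) 15\right) = \left(-4\right) \left(-525\right) = 2100$)
$g = -37089$ ($g = - 9 \left(103 + 98 \cdot 41\right) = - 9 \left(103 + 4018\right) = \left(-9\right) 4121 = -37089$)
$- \sqrt{g + t} = - \sqrt{-37089 + 2100} = - \sqrt{-34989} = - i \sqrt{34989}$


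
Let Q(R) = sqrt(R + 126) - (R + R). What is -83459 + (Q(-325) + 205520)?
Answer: 122711 + I*sqrt(199) ≈ 1.2271e+5 + 14.107*I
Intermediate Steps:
Q(R) = sqrt(126 + R) - 2*R
-83459 + (Q(-325) + 205520) = -83459 + ((sqrt(126 - 325) - 2*(-325)) + 205520) = -83459 + ((sqrt(-199) + 650) + 205520) = -83459 + ((I*sqrt(199) + 650) + 205520) = -83459 + ((650 + I*sqrt(199)) + 205520) = -83459 + (206170 + I*sqrt(199)) = 122711 + I*sqrt(199)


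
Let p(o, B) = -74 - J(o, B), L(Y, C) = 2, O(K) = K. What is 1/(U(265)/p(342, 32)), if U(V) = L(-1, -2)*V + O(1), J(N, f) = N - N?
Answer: -74/531 ≈ -0.13936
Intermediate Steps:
J(N, f) = 0
U(V) = 1 + 2*V (U(V) = 2*V + 1 = 1 + 2*V)
p(o, B) = -74 (p(o, B) = -74 - 1*0 = -74 + 0 = -74)
1/(U(265)/p(342, 32)) = 1/((1 + 2*265)/(-74)) = 1/((1 + 530)*(-1/74)) = 1/(531*(-1/74)) = 1/(-531/74) = -74/531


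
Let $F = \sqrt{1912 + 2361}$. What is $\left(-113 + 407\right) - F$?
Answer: $294 - \sqrt{4273} \approx 228.63$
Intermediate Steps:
$F = \sqrt{4273} \approx 65.368$
$\left(-113 + 407\right) - F = \left(-113 + 407\right) - \sqrt{4273} = 294 - \sqrt{4273}$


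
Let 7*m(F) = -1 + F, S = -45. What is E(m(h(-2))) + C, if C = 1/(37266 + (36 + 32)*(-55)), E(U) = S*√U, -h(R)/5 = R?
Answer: 1/33526 - 135*√7/7 ≈ -51.025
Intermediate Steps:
h(R) = -5*R
m(F) = -⅐ + F/7 (m(F) = (-1 + F)/7 = -⅐ + F/7)
E(U) = -45*√U
C = 1/33526 (C = 1/(37266 + 68*(-55)) = 1/(37266 - 3740) = 1/33526 ≈ 2.9828e-5)
E(m(h(-2))) + C = -45*√(-⅐ + (-5*(-2))/7) + 1/33526 = -45*√(-⅐ + (⅐)*10) + 1/33526 = -45*√(-⅐ + 10/7) + 1/33526 = -135*√7/7 + 1/33526 = 1/33526 - 135*√7/7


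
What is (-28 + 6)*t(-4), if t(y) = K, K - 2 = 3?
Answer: -110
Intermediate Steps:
K = 5 (K = 2 + 3 = 5)
t(y) = 5
(-28 + 6)*t(-4) = (-28 + 6)*5 = -22*5 = -110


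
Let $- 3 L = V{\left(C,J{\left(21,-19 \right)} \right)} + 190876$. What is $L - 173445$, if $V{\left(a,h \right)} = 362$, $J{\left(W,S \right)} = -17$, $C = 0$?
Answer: $-237191$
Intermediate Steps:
$L = -63746$ ($L = - \frac{362 + 190876}{3} = \left(- \frac{1}{3}\right) 191238 = -63746$)
$L - 173445 = -63746 - 173445 = -237191$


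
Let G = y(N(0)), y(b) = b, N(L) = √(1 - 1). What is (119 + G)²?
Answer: 14161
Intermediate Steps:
N(L) = 0 (N(L) = √0 = 0)
G = 0
(119 + G)² = (119 + 0)² = 119² = 14161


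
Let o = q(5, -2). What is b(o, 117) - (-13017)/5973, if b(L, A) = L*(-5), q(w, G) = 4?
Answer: -35481/1991 ≈ -17.821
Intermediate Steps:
o = 4
b(L, A) = -5*L
b(o, 117) - (-13017)/5973 = -5*4 - (-13017)/5973 = -20 - (-13017)/5973 = -20 - 1*(-4339/1991) = -20 + 4339/1991 = -35481/1991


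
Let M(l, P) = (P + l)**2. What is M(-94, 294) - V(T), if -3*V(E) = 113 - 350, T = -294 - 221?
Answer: 39921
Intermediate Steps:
T = -515
V(E) = 79 (V(E) = -(113 - 350)/3 = -1/3*(-237) = 79)
M(-94, 294) - V(T) = (294 - 94)**2 - 1*79 = 200**2 - 79 = 40000 - 79 = 39921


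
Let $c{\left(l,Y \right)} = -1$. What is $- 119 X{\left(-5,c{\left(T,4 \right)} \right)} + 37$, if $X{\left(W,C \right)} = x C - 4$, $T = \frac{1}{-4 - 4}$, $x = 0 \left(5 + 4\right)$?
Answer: $513$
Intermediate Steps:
$x = 0$ ($x = 0 \cdot 9 = 0$)
$T = - \frac{1}{8}$ ($T = \frac{1}{-8} = - \frac{1}{8} \approx -0.125$)
$X{\left(W,C \right)} = -4$ ($X{\left(W,C \right)} = 0 C - 4 = 0 - 4 = -4$)
$- 119 X{\left(-5,c{\left(T,4 \right)} \right)} + 37 = \left(-119\right) \left(-4\right) + 37 = 476 + 37 = 513$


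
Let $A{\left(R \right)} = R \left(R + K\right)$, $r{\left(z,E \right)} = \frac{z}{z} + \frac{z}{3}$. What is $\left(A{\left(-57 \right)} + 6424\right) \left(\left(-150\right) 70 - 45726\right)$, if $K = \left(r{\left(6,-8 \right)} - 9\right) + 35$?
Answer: $-450932520$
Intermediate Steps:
$r{\left(z,E \right)} = 1 + \frac{z}{3}$ ($r{\left(z,E \right)} = 1 + z \frac{1}{3} = 1 + \frac{z}{3}$)
$K = 29$ ($K = \left(\left(1 + \frac{1}{3} \cdot 6\right) - 9\right) + 35 = \left(\left(1 + 2\right) - 9\right) + 35 = \left(3 - 9\right) + 35 = -6 + 35 = 29$)
$A{\left(R \right)} = R \left(29 + R\right)$ ($A{\left(R \right)} = R \left(R + 29\right) = R \left(29 + R\right)$)
$\left(A{\left(-57 \right)} + 6424\right) \left(\left(-150\right) 70 - 45726\right) = \left(- 57 \left(29 - 57\right) + 6424\right) \left(\left(-150\right) 70 - 45726\right) = \left(\left(-57\right) \left(-28\right) + 6424\right) \left(-10500 - 45726\right) = \left(1596 + 6424\right) \left(-56226\right) = 8020 \left(-56226\right) = -450932520$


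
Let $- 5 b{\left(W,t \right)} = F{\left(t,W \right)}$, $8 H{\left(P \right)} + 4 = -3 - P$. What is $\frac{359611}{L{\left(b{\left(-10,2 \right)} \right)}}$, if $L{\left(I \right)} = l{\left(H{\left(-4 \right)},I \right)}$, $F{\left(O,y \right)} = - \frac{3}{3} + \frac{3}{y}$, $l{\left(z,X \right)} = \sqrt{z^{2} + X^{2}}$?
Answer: $\frac{71922200 \sqrt{8329}}{8329} \approx 7.8807 \cdot 10^{5}$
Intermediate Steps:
$H{\left(P \right)} = - \frac{7}{8} - \frac{P}{8}$ ($H{\left(P \right)} = - \frac{1}{2} + \frac{-3 - P}{8} = - \frac{1}{2} - \left(\frac{3}{8} + \frac{P}{8}\right) = - \frac{7}{8} - \frac{P}{8}$)
$l{\left(z,X \right)} = \sqrt{X^{2} + z^{2}}$
$F{\left(O,y \right)} = -1 + \frac{3}{y}$ ($F{\left(O,y \right)} = \left(-3\right) \frac{1}{3} + \frac{3}{y} = -1 + \frac{3}{y}$)
$b{\left(W,t \right)} = - \frac{3 - W}{5 W}$ ($b{\left(W,t \right)} = - \frac{\frac{1}{W} \left(3 - W\right)}{5} = - \frac{3 - W}{5 W}$)
$L{\left(I \right)} = \sqrt{\frac{9}{64} + I^{2}}$ ($L{\left(I \right)} = \sqrt{I^{2} + \left(- \frac{7}{8} - - \frac{1}{2}\right)^{2}} = \sqrt{I^{2} + \left(- \frac{7}{8} + \frac{1}{2}\right)^{2}} = \sqrt{I^{2} + \left(- \frac{3}{8}\right)^{2}} = \sqrt{I^{2} + \frac{9}{64}} = \sqrt{\frac{9}{64} + I^{2}}$)
$\frac{359611}{L{\left(b{\left(-10,2 \right)} \right)}} = \frac{359611}{\frac{1}{8} \sqrt{9 + 64 \left(\frac{-3 - 10}{5 \left(-10\right)}\right)^{2}}} = \frac{359611}{\frac{1}{8} \sqrt{9 + 64 \left(\frac{1}{5} \left(- \frac{1}{10}\right) \left(-13\right)\right)^{2}}} = \frac{359611}{\frac{1}{8} \sqrt{9 + 64 \left(\frac{13}{50}\right)^{2}}} = \frac{359611}{\frac{1}{8} \sqrt{9 + 64 \cdot \frac{169}{2500}}} = \frac{359611}{\frac{1}{8} \sqrt{9 + \frac{2704}{625}}} = \frac{359611}{\frac{1}{8} \sqrt{\frac{8329}{625}}} = \frac{359611}{\frac{1}{8} \frac{\sqrt{8329}}{25}} = \frac{359611}{\frac{1}{200} \sqrt{8329}} = 359611 \frac{200 \sqrt{8329}}{8329} = \frac{71922200 \sqrt{8329}}{8329}$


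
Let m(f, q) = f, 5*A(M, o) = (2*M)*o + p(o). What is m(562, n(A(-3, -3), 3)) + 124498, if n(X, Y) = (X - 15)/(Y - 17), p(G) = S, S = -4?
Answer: 125060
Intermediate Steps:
p(G) = -4
A(M, o) = -⅘ + 2*M*o/5 (A(M, o) = ((2*M)*o - 4)/5 = (2*M*o - 4)/5 = (-4 + 2*M*o)/5 = -⅘ + 2*M*o/5)
n(X, Y) = (-15 + X)/(-17 + Y)
m(562, n(A(-3, -3), 3)) + 124498 = 562 + 124498 = 125060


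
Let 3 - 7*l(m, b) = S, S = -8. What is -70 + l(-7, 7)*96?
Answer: 566/7 ≈ 80.857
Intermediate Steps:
l(m, b) = 11/7 (l(m, b) = 3/7 - 1/7*(-8) = 3/7 + 8/7 = 11/7)
-70 + l(-7, 7)*96 = -70 + (11/7)*96 = -70 + 1056/7 = 566/7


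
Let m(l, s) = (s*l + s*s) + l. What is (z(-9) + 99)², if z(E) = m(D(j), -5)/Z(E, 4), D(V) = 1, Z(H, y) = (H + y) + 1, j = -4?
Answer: 140625/16 ≈ 8789.1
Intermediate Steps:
Z(H, y) = 1 + H + y
m(l, s) = l + s² + l*s (m(l, s) = (l*s + s²) + l = (s² + l*s) + l = l + s² + l*s)
z(E) = 21/(5 + E) (z(E) = (1 + (-5)² + 1*(-5))/(1 + E + 4) = (1 + 25 - 5)/(5 + E) = 21/(5 + E))
(z(-9) + 99)² = (21/(5 - 9) + 99)² = (21/(-4) + 99)² = (21*(-¼) + 99)² = (-21/4 + 99)² = (375/4)² = 140625/16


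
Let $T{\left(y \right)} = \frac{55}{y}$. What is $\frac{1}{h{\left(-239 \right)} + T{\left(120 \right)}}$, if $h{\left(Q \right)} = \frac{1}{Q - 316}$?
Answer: $\frac{4440}{2027} \approx 2.1904$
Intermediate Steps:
$h{\left(Q \right)} = \frac{1}{-316 + Q}$
$\frac{1}{h{\left(-239 \right)} + T{\left(120 \right)}} = \frac{1}{\frac{1}{-316 - 239} + \frac{55}{120}} = \frac{1}{\frac{1}{-555} + 55 \cdot \frac{1}{120}} = \frac{1}{- \frac{1}{555} + \frac{11}{24}} = \frac{1}{\frac{2027}{4440}} = \frac{4440}{2027}$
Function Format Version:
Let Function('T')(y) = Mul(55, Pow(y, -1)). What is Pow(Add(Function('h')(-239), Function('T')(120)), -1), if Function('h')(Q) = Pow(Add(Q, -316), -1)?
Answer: Rational(4440, 2027) ≈ 2.1904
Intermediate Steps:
Function('h')(Q) = Pow(Add(-316, Q), -1)
Pow(Add(Function('h')(-239), Function('T')(120)), -1) = Pow(Add(Pow(Add(-316, -239), -1), Mul(55, Pow(120, -1))), -1) = Pow(Add(Pow(-555, -1), Mul(55, Rational(1, 120))), -1) = Pow(Add(Rational(-1, 555), Rational(11, 24)), -1) = Pow(Rational(2027, 4440), -1) = Rational(4440, 2027)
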